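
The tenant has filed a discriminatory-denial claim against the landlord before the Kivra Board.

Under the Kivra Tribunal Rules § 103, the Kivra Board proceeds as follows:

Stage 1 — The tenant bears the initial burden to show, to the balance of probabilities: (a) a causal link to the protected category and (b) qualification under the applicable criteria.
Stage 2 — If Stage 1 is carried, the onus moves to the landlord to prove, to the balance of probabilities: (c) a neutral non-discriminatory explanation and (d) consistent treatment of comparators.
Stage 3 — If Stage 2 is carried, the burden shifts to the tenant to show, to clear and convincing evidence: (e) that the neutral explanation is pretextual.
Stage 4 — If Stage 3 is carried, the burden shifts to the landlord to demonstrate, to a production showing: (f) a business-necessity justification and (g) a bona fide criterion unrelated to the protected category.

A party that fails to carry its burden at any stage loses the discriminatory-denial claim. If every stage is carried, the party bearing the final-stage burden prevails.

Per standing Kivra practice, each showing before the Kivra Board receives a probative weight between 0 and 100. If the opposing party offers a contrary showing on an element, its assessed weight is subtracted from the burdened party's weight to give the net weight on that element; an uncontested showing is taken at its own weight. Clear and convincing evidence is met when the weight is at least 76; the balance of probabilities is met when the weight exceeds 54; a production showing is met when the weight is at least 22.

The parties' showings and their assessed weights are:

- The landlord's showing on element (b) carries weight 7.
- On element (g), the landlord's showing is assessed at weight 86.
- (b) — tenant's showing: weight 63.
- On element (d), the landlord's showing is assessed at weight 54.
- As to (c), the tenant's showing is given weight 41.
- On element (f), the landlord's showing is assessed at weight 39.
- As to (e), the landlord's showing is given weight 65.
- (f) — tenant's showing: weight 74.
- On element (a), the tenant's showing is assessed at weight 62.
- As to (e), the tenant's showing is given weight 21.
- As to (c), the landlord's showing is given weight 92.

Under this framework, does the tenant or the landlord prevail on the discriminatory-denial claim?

tenant

At Stage 1 the tenant must meet the balance of probabilities (weight exceeds 54): on (a) the weight is 62, which does exceed 54, so (a) meets the standard; on (b) the weight is 63 less the opposing 7 gives net 56, which does exceed 54, so (b) meets the standard.
  Stage 1 carried; the burden shifts to the landlord.
At Stage 2 the landlord must meet the balance of probabilities (weight exceeds 54): on (c) the weight is 92 less the opposing 41 gives net 51, which does not exceed 54, so (c) does not meet the standard; on (d) the weight is 54, which does not exceed 54, so (d) does not meet the standard.
  Stage 2 not carried; the landlord fails its burden.
The tenant prevails.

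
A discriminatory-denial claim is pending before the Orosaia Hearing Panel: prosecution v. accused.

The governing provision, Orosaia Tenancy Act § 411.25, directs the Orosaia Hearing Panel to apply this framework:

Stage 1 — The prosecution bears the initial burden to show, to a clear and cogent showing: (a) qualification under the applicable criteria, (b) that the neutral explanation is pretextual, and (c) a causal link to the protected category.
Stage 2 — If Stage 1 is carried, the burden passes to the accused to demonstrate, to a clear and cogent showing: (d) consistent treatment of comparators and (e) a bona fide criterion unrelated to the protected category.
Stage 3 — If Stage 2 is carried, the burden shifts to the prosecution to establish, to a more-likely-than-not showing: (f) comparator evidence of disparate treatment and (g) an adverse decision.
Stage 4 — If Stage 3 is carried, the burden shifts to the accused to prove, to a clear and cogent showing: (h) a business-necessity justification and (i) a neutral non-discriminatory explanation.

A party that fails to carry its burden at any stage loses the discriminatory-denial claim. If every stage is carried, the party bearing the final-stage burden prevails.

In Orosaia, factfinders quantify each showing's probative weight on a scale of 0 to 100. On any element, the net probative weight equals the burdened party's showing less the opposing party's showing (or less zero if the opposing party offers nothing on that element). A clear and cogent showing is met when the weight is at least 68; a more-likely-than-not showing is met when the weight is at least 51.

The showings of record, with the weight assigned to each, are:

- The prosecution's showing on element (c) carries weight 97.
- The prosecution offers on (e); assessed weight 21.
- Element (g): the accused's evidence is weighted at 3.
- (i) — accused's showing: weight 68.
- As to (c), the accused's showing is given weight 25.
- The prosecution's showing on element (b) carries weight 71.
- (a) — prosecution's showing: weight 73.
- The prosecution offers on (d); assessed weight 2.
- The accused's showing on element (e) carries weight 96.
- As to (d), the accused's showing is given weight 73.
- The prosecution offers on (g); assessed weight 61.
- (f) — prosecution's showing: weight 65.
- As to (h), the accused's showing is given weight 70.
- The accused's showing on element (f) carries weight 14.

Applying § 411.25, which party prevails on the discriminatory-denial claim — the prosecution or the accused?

At Stage 1 the prosecution must meet a clear and cogent showing (weight is at least 68): on (a) the weight is 73, ≥ 68, so (a) meets the standard; on (b) the weight is 71, which does reach 68, so (b) meets the standard; on (c) the weight is 97 less the opposing 25 gives net 72, ≥ 68, so (c) meets the standard.
  Stage 1 carried; the burden shifts to the accused.
At Stage 2 the accused must meet a clear and cogent showing (weight is at least 68): on (d) the weight is 73 less the opposing 2 gives net 71, which does reach 68, so (d) meets the standard; on (e) the weight is 96 less the opposing 21 gives net 75, ≥ 68, so (e) meets the standard.
  All elements met. The burden passes to the prosecution.
At Stage 3 the prosecution must meet a more-likely-than-not showing (weight is at least 51): on (f) the weight is 65 less the opposing 14 gives net 51, which does reach 51, so (f) meets the standard; on (g) the weight is 61 less the opposing 3 gives net 58, which does reach 51, so (g) meets the standard.
  Stage 3 carried; the burden shifts to the accused.
At Stage 4 the accused must meet a clear and cogent showing (weight is at least 68): on (h) the weight is 70, ≥ 68, so (h) meets the standard; on (i) the weight is 68, ≥ 68, so (i) meets the standard.
  The accused carries the last stage.
Every stage carried; the accused prevails.

accused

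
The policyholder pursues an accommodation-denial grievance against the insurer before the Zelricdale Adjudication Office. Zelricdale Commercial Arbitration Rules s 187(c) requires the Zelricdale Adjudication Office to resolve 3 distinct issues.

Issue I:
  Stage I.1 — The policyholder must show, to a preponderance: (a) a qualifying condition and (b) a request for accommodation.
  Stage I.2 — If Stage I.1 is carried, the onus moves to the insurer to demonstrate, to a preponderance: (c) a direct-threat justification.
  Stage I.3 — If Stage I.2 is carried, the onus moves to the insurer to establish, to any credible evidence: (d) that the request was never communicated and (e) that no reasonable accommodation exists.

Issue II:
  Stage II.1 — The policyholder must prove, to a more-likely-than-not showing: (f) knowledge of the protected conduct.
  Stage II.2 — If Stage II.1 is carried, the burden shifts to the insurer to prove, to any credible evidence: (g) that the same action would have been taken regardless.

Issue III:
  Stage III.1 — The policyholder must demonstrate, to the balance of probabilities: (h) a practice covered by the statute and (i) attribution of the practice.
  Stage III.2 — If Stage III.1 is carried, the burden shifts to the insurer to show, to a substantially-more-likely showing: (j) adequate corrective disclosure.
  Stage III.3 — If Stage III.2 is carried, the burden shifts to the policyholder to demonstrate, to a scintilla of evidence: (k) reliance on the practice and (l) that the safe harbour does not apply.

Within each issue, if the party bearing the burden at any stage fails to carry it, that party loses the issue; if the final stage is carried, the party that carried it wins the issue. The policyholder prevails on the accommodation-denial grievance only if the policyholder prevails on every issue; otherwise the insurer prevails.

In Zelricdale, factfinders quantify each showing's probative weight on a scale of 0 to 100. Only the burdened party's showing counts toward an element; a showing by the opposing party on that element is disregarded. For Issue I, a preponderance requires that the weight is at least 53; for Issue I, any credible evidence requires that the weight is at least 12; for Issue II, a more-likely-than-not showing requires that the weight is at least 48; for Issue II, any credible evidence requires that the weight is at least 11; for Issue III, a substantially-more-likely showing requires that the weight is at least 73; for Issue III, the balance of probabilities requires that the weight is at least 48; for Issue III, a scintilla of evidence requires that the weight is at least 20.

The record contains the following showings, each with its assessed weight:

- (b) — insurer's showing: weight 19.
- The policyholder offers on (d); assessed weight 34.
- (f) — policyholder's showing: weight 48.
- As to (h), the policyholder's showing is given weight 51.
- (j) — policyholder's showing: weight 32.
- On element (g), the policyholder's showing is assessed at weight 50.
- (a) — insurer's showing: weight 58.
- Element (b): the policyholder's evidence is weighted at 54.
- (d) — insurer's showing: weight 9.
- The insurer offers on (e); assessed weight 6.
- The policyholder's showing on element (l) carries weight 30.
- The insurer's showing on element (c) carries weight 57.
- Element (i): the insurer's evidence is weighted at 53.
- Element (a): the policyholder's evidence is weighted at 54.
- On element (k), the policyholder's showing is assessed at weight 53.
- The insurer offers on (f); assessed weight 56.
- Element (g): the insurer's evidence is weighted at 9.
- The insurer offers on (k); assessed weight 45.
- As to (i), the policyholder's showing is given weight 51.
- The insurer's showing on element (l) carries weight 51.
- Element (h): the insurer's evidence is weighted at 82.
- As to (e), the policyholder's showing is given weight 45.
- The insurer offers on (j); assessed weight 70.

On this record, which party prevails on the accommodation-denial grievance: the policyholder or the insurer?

policyholder

— Issue I —
At Stage I.1 the policyholder must meet a preponderance (weight is at least 53): on (a) the weight is 54 (the insurer's 58 is given no effect), ≥ 53, so (a) meets the standard; on (b) the weight is 54 (the insurer's 19 is given no effect), ≥ 53, so (b) meets the standard.
  Stage I.1 carried; the burden shifts to the insurer.
At Stage I.2 the insurer must meet a preponderance (weight is at least 53): on (c) the weight is 57, which does reach 53, so (c) meets the standard.
  Stage I.2 carried; the burden remains with the insurer.
At Stage I.3 the insurer must meet any credible evidence (weight is at least 12): on (d) the weight is 9 (the policyholder's 34 is given no effect), which does not reach 12, so (d) does not meet the standard; on (e) the weight is 6 (the policyholder's 45 is given no effect), < 12, so (e) does not meet the standard.
  The insurer does not carry Stage I.3.
So the policyholder prevails on this issue.
— Issue II —
Stage II.1 (policyholder, a more-likely-than-not showing, weight is at least 48): (f) 48 (insurer's 56 disregarded) ≥ 48 — meets.
  Stage II.1 is satisfied; the onus moves to the insurer.
Stage II.2 (insurer, any credible evidence, weight is at least 11): (g) 9 (policyholder's 50 disregarded) < 11 — fails.
  Stage II.2 not carried; the insurer fails its burden.
So the policyholder prevails on this issue.
— Issue III —
Stage III.1 (policyholder, the balance of probabilities, weight is at least 48): (h) 51 (insurer's 82 disregarded) ≥ 48 — meets; (i) 51 (insurer's 53 disregarded) ≥ 48 — meets.
  Stage III.1 is satisfied; the onus moves to the insurer.
Stage III.2 (insurer, a substantially-more-likely showing, weight is at least 73): (j) 70 (policyholder's 32 disregarded) < 73 — fails.
  The insurer does not carry Stage III.2.
The policyholder prevails on this issue.
Per-issue: Issue I → policyholder; Issue II → policyholder; Issue III → policyholder. The policyholder must prevail on every issue; overall, the policyholder prevails.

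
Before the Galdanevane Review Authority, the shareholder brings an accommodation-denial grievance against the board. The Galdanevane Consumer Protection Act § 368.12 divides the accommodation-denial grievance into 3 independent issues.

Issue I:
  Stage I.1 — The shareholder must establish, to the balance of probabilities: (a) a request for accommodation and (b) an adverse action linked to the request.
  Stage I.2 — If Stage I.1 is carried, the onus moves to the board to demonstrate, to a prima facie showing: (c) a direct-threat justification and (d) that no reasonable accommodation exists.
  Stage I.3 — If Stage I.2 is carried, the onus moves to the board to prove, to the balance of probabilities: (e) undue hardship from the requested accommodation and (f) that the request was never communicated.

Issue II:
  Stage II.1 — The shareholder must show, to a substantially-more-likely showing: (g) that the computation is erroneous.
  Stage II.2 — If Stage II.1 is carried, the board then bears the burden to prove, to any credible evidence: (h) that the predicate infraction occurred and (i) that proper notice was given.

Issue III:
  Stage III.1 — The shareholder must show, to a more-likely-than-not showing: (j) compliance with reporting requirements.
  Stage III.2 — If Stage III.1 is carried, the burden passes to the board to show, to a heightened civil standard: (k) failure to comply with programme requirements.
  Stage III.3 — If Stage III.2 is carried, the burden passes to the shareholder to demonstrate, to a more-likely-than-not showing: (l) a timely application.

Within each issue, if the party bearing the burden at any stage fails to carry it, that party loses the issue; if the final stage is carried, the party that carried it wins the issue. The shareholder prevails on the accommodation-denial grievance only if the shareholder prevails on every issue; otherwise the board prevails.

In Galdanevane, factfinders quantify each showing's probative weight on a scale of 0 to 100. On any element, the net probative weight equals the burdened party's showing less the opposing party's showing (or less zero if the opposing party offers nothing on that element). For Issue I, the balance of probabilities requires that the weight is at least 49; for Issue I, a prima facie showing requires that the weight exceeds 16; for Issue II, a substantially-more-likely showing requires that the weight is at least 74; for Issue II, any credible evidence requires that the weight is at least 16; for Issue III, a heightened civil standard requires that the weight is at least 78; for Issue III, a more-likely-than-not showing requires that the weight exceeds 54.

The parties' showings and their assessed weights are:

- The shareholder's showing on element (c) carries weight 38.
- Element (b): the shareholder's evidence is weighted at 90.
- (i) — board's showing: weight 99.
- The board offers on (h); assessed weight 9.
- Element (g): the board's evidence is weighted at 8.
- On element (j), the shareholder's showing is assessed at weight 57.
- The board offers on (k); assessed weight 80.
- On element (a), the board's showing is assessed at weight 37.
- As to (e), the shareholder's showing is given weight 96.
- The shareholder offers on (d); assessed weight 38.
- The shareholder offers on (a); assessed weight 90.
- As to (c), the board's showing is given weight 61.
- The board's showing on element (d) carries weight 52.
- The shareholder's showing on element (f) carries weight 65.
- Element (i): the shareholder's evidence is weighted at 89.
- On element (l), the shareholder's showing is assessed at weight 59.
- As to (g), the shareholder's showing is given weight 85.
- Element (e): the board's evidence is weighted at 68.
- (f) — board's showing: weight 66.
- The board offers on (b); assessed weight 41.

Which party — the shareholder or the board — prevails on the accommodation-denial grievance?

shareholder

— Issue I —
Stage I.1 — burden on shareholder; standard: the balance of probabilities (weight is at least 49).
    (a): 90 − 37 = 53 ≥ 49 [met]
    (b): 90 − 41 = 49 ≥ 49 [met]
  The shareholder carries Stage I.1; the board now bears the burden.
Stage I.2 — burden on board; standard: a prima facie showing (weight exceeds 16).
    (c): 61 − 38 = 23 > 16 [met]
    (d): 52 − 38 = 14 ≤ 16 [not met]
  Stage I.2 not carried; the board fails its burden.
So the shareholder prevails on this issue.
— Issue II —
Stage II.1 — burden on shareholder; standard: a substantially-more-likely showing (weight is at least 74).
    (g): 85 − 8 = 77 ≥ 74 [met]
  All elements met. The burden passes to the board.
Stage II.2 — burden on board; standard: any credible evidence (weight is at least 16).
    (h): 9 < 16 [not met]
    (i): 99 − 89 = 10 < 16 [not met]
  The board does not carry Stage II.2.
The shareholder prevails on this issue.
— Issue III —
At Stage III.1 the shareholder must meet a more-likely-than-not showing (weight exceeds 54): on (j) the weight is 57, which does exceed 54, so (j) meets the standard.
  The shareholder carries Stage III.1; the board now bears the burden.
At Stage III.2 the board must meet a heightened civil standard (weight is at least 78): on (k) the weight is 80, ≥ 78, so (k) meets the standard.
  Stage III.2 carried; the burden shifts to the shareholder.
At Stage III.3 the shareholder must meet a more-likely-than-not showing (weight exceeds 54): on (l) the weight is 59, which does exceed 54, so (l) meets the standard.
  All elements met at the final stage.
With every stage satisfied, the shareholder prevails on this issue.
Per-issue: Issue I → shareholder; Issue II → shareholder; Issue III → shareholder. The shareholder must prevail on every issue; overall, the shareholder prevails.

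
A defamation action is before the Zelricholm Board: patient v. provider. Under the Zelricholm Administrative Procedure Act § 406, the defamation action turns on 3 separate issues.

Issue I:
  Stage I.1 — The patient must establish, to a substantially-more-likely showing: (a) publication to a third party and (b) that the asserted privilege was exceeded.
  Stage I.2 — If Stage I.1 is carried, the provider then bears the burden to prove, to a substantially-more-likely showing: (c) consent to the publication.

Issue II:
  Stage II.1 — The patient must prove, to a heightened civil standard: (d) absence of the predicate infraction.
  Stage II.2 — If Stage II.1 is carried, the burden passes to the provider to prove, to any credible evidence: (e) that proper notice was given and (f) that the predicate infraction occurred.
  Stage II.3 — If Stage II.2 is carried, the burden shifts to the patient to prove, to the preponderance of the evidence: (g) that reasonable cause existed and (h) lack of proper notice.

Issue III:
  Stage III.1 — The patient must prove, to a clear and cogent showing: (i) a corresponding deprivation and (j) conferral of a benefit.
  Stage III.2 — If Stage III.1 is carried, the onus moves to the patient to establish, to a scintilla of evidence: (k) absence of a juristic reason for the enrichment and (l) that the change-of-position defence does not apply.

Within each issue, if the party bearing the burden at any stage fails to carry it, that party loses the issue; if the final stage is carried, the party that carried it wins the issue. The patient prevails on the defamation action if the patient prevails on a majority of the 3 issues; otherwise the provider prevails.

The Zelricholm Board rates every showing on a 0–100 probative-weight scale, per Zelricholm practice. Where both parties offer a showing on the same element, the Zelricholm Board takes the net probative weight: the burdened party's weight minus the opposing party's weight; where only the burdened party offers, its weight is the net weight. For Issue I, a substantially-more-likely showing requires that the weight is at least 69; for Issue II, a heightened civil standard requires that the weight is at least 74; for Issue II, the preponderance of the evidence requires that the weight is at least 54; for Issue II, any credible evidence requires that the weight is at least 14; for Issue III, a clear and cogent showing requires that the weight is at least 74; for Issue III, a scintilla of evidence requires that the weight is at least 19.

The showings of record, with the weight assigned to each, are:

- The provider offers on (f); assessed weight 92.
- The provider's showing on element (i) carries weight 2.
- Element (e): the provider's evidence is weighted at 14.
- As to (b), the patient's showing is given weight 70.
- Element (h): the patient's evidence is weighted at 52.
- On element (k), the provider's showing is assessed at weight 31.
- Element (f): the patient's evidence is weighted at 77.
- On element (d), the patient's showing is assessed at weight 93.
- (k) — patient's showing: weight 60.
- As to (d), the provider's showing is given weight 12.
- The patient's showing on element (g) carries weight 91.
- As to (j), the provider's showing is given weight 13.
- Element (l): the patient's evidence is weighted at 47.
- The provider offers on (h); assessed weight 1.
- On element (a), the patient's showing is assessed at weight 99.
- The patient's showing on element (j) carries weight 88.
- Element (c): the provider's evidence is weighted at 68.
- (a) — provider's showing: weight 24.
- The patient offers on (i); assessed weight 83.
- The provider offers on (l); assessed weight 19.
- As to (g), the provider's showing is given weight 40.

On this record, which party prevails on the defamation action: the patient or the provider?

— Issue I —
Stage I.1 (patient, a substantially-more-likely showing, weight is at least 69): (a) net 99−24=75 ≥ 69 — meets; (b) 70 ≥ 69 — meets.
  Stage I.1 carried; the burden shifts to the provider.
Stage I.2 (provider, a substantially-more-likely showing, weight is at least 69): (c) 68 < 69 — fails.
  Stage I.2 not carried; the provider fails its burden.
The analysis ends at Stage I.2; the patient prevails on this issue.
— Issue II —
At Stage II.1 the patient must meet a heightened civil standard (weight is at least 74): on (d) the weight is 93 less the opposing 12 gives net 81, which does reach 74, so (d) meets the standard.
  Stage II.1 carried; the burden shifts to the provider.
At Stage II.2 the provider must meet any credible evidence (weight is at least 14): on (e) the weight is 14, which does reach 14, so (e) meets the standard; on (f) the weight is 92 less the opposing 77 gives net 15, which does reach 14, so (f) meets the standard.
  The provider carries Stage II.2; the patient now bears the burden.
At Stage II.3 the patient must meet the preponderance of the evidence (weight is at least 54): on (g) the weight is 91 less the opposing 40 gives net 51, < 54, so (g) does not meet the standard; on (h) the weight is 52 less the opposing 1 gives net 51, which does not reach 54, so (h) does not meet the standard.
  Not every element is met, so the patient fails to carry Stage II.3.
So the provider prevails on this issue.
— Issue III —
Stage III.1 — burden on patient; standard: a clear and cogent showing (weight is at least 74).
    (i): 83 − 2 = 81 ≥ 74 [met]
    (j): 88 − 13 = 75 ≥ 74 [met]
  All elements met. The patient retains the burden for Stage III.2.
Stage III.2 — burden on patient; standard: a scintilla of evidence (weight is at least 19).
    (k): 60 − 31 = 29 ≥ 19 [met]
    (l): 47 − 19 = 28 ≥ 19 [met]
  The patient carries the last stage.
Every stage carried; the patient prevails on this issue.
Per-issue: Issue I → patient; Issue II → provider; Issue III → patient. The patient must prevail on a majority of issues; overall, the patient prevails.

patient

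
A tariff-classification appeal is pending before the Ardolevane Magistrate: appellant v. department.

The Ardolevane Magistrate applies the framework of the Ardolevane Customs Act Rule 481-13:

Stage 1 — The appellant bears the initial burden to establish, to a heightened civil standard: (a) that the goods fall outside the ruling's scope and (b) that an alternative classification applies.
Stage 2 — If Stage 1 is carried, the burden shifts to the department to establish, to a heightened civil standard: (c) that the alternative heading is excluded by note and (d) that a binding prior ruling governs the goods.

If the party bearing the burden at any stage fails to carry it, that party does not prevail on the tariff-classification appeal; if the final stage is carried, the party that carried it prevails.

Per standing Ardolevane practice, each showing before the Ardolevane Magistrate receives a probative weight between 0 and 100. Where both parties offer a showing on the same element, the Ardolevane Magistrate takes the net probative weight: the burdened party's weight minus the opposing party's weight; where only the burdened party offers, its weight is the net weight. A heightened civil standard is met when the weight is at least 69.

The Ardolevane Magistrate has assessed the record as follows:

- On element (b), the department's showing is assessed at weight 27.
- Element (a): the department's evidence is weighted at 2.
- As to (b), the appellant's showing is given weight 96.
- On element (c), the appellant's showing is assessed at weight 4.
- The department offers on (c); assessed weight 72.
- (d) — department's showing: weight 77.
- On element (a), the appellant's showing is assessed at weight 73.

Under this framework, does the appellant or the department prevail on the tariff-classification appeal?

Stage 1 (appellant, a heightened civil standard, weight is at least 69): (a) net 73−2=71 ≥ 69 — meets; (b) net 96−27=69 ≥ 69 — meets.
  Stage 1 is satisfied; the onus moves to the department.
Stage 2 (department, a heightened civil standard, weight is at least 69): (c) net 72−4=68 < 69 — fails; (d) 77 ≥ 69 — meets.
  Stage 2 not carried; the department fails its burden.
The analysis ends at Stage 2; the appellant prevails.

appellant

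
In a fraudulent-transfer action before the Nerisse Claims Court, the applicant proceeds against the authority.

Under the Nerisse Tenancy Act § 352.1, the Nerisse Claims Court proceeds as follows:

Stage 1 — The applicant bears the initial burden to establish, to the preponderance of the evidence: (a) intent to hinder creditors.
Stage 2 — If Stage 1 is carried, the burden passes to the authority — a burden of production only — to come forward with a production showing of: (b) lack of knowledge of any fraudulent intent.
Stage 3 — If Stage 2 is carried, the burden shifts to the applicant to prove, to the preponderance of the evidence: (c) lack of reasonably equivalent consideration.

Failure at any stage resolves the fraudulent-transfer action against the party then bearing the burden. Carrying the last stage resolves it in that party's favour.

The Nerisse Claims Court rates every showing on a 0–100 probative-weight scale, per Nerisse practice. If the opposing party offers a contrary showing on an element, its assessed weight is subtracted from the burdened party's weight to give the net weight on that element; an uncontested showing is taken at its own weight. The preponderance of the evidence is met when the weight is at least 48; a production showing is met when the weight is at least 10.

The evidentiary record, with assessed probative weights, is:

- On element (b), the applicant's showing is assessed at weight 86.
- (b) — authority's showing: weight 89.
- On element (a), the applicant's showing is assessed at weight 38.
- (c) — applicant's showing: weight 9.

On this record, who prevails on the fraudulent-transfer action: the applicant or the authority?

Stage 1 — burden on applicant; standard: the preponderance of the evidence (weight is at least 48).
    (a): 38 < 48 [not met]
  Stage 1 not carried; the applicant fails its burden.
So the authority prevails.

authority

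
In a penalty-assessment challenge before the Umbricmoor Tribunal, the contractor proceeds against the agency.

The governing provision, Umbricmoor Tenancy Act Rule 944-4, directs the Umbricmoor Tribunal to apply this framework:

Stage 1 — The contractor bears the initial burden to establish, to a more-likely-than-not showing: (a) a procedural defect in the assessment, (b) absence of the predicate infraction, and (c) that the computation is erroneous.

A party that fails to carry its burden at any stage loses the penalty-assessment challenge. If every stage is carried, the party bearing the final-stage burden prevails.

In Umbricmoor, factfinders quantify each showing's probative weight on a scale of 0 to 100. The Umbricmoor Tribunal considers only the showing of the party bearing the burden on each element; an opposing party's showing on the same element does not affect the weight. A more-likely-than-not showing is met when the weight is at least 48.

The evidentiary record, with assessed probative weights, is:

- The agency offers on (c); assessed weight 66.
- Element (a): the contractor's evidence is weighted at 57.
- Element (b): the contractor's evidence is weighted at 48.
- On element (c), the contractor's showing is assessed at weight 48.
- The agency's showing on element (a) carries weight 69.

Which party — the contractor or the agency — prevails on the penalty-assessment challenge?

contractor

Stage 1 (contractor, a more-likely-than-not showing, weight is at least 48): (a) 57 (agency's 69 disregarded) ≥ 48 — meets; (b) 48 ≥ 48 — meets; (c) 48 (agency's 66 disregarded) ≥ 48 — meets.
  The contractor carries the last stage.
Every stage carried; the contractor prevails.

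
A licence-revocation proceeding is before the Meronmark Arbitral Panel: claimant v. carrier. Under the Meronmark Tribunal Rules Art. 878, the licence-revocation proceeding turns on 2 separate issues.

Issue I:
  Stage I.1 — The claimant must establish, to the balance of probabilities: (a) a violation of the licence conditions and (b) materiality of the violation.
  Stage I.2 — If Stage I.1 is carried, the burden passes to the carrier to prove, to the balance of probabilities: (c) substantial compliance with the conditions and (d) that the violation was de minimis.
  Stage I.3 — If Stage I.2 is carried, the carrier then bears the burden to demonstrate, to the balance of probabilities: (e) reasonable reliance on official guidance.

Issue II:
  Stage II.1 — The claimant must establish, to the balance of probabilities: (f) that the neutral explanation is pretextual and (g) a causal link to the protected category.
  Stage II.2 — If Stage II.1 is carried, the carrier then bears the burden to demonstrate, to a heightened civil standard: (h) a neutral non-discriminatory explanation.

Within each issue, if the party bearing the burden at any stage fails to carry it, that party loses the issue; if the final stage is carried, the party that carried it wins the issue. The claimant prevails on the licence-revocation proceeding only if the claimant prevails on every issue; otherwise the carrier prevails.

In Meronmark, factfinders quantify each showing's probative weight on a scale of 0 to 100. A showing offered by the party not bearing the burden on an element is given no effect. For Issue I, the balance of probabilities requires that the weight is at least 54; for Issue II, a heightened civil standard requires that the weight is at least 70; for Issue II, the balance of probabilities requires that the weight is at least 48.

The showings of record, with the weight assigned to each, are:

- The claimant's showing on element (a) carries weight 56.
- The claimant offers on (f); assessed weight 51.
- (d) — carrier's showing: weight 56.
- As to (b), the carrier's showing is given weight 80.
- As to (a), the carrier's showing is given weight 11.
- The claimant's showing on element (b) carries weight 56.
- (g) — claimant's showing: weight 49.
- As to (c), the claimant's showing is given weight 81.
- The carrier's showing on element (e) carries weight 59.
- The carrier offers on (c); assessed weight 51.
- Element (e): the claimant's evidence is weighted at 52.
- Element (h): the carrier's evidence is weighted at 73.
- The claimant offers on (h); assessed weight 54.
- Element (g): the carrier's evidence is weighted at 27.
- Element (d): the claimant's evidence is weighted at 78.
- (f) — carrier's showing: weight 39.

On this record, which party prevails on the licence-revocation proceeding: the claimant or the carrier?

carrier

— Issue I —
Stage I.1 (claimant, the balance of probabilities, weight is at least 54): (a) 56 (carrier's 11 disregarded) ≥ 54 — meets; (b) 56 (carrier's 80 disregarded) ≥ 54 — meets.
  All elements met. The burden passes to the carrier.
Stage I.2 (carrier, the balance of probabilities, weight is at least 54): (c) 51 (claimant's 81 disregarded) < 54 — fails; (d) 56 (claimant's 78 disregarded) ≥ 54 — meets.
  The carrier does not carry Stage I.2.
The claimant prevails on this issue.
— Issue II —
At Stage II.1 the claimant must meet the balance of probabilities (weight is at least 48): on (f) the weight is 51 (the carrier's 39 is given no effect), ≥ 48, so (f) meets the standard; on (g) the weight is 49 (the carrier's 27 is given no effect), ≥ 48, so (g) meets the standard.
  Stage II.1 is satisfied; the onus moves to the carrier.
At Stage II.2 the carrier must meet a heightened civil standard (weight is at least 70): on (h) the weight is 73 (the claimant's 54 is given no effect), ≥ 70, so (h) meets the standard.
  All elements met at the final stage.
With every stage satisfied, the carrier prevails on this issue.
Per-issue: Issue I → claimant; Issue II → carrier. The claimant must prevail on every issue; overall, the carrier prevails.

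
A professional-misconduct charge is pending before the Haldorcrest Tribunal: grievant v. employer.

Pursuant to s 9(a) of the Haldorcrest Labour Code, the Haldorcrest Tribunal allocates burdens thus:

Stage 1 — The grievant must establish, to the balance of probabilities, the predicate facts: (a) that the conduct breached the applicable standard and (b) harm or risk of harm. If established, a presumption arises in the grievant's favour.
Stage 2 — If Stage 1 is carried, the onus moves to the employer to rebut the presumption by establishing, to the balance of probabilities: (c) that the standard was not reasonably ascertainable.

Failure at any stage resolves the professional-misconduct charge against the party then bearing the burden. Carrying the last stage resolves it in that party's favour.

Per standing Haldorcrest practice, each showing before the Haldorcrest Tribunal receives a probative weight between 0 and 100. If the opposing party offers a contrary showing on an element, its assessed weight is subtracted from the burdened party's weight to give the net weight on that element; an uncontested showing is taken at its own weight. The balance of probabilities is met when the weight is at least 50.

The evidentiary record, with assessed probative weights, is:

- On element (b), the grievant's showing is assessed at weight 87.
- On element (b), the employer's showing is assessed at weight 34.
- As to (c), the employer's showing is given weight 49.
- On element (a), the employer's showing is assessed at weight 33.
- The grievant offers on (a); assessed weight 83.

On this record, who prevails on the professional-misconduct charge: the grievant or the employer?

At Stage 1 the grievant must meet the balance of probabilities (weight is at least 50): on (a) the weight is 83 less the opposing 33 gives net 50, ≥ 50, so (a) meets the standard; on (b) the weight is 87 less the opposing 34 gives net 53, ≥ 50, so (b) meets the standard.
  Stage 1 is satisfied; the onus moves to the employer.
At Stage 2 the employer must meet the balance of probabilities (weight is at least 50): on (c) the weight is 49, which does not reach 50, so (c) does not meet the standard.
  Not every element is met, so the employer fails to carry Stage 2.
So the grievant prevails.

grievant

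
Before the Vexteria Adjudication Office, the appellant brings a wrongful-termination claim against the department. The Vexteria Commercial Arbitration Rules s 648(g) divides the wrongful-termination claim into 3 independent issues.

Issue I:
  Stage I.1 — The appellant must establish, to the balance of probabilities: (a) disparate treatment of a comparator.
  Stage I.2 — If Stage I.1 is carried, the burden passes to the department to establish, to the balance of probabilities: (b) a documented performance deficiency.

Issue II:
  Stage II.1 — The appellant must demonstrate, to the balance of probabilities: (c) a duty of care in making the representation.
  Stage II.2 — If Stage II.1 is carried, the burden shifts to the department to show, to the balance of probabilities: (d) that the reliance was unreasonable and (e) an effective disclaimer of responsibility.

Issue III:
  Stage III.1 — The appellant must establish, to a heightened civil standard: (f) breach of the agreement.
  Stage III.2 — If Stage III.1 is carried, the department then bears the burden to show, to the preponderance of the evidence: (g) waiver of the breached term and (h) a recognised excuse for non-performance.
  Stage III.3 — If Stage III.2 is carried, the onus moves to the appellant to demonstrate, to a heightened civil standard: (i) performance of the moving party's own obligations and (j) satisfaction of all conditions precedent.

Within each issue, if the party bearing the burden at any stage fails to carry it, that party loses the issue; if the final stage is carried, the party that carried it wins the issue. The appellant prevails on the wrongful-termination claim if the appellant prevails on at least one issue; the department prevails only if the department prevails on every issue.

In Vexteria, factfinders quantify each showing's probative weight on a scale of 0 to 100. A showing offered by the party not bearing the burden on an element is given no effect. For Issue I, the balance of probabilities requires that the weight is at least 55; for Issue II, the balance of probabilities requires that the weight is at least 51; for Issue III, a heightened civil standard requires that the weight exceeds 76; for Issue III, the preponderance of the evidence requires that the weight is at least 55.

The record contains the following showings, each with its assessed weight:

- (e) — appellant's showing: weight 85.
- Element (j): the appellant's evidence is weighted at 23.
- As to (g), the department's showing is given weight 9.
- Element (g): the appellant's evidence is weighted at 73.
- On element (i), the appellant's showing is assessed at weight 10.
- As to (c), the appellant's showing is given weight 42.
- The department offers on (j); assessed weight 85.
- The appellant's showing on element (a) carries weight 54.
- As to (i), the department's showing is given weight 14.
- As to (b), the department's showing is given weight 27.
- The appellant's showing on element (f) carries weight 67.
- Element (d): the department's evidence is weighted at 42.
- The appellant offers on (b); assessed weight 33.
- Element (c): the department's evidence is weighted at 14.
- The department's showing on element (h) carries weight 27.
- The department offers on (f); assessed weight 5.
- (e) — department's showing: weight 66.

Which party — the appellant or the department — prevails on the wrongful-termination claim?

— Issue I —
At Stage I.1 the appellant must meet the balance of probabilities (weight is at least 55): on (a) the weight is 54, which does not reach 55, so (a) does not meet the standard.
  Not every element is met, so the appellant fails to carry Stage I.1.
The analysis ends at Stage I.1; the department prevails on this issue.
— Issue II —
At Stage II.1 the appellant must meet the balance of probabilities (weight is at least 51): on (c) the weight is 42 (the department's 14 is given no effect), < 51, so (c) does not meet the standard.
  Stage II.1 not carried; the appellant fails its burden.
So the department prevails on this issue.
— Issue III —
Stage III.1 — burden on appellant; standard: a heightened civil standard (weight exceeds 76).
    (f): 67 (department's 5 disregarded) ≤ 76 [not met]
  Not every element is met, so the appellant fails to carry Stage III.1.
The analysis ends at Stage III.1; the department prevails on this issue.
Per-issue: Issue I → department; Issue II → department; Issue III → department. The appellant must prevail on at least one issue; overall, the department prevails.

department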